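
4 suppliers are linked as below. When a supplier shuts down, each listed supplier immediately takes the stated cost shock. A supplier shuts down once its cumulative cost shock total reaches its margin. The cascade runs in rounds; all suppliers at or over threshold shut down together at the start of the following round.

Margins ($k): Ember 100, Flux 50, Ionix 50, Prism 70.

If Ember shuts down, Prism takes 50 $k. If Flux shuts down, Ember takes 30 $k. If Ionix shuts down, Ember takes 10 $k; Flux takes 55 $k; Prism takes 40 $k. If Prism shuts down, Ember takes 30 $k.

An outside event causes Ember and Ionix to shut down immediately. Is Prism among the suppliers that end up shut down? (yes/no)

yes

Round 1 — Ember, Ionix shut down (initial).
  Flux: +55 → 55 ≥ 50
  Prism: +50+40 → 90 ≥ 70
Round 2 — Flux, Prism shut down.
No further shutdowns.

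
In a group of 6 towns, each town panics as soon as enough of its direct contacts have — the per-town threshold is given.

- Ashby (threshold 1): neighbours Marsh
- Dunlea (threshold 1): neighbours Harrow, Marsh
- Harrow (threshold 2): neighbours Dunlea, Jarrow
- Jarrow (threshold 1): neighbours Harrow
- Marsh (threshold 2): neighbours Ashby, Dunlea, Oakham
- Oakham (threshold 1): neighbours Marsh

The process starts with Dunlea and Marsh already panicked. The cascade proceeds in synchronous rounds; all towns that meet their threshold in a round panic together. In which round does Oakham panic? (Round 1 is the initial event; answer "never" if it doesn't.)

Round 1 — Dunlea, Marsh panic (initial).
Round 2 — checking thresholds:
  Ashby: 1 of 1 neighbours ≥ 1, panics.
  Harrow: 1 of 2 neighbours < 2, holds.
  Oakham: 1 of 1 neighbours ≥ 1, panics.
Round 3 — no new panics; cascade stops.

2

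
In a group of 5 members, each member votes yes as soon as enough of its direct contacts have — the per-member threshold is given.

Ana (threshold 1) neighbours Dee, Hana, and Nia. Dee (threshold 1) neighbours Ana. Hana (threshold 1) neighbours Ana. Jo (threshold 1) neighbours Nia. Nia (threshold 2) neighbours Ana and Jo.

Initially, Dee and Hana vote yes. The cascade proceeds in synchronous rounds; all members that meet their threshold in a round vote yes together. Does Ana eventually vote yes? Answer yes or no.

yes

Round 1 — Dee, Hana vote yes (initial).
Round 2 — checking thresholds:
  Ana: 2 of 3 neighbours ≥ 1, votes yes.
Round 3 — no new yes votes; cascade stops.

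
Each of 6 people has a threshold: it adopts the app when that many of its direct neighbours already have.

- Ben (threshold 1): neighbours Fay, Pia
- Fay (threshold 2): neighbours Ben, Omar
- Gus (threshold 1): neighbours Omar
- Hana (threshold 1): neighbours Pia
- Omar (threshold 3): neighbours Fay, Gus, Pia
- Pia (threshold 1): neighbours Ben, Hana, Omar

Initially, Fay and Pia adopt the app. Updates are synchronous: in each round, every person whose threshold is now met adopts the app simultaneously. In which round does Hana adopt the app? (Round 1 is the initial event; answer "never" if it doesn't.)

2

Round 1 — Fay, Pia adopt the app (initial).
Round 2 — checking thresholds:
  Ben: 2 of 2 neighbours ≥ 1, adopts the app.
  Hana: 1 of 1 neighbours ≥ 1, adopts the app.
  Omar: 2 of 3 neighbours < 3, below threshold.
Round 3 — no new adoptions; cascade stops.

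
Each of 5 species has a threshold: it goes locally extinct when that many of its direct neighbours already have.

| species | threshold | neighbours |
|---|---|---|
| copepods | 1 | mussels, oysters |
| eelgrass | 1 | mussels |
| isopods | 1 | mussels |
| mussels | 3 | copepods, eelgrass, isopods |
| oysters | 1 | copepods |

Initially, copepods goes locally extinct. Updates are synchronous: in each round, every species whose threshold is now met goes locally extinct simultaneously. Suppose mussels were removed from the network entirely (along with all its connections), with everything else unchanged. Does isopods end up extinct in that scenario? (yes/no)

With mussels removed:
Round 1 — copepods goes locally extinct (initial).
Round 2 — checking thresholds:
  oysters: 1 of 1 neighbours ≥ 1, goes locally extinct.
Round 3 — no new extinctions; cascade stops.

no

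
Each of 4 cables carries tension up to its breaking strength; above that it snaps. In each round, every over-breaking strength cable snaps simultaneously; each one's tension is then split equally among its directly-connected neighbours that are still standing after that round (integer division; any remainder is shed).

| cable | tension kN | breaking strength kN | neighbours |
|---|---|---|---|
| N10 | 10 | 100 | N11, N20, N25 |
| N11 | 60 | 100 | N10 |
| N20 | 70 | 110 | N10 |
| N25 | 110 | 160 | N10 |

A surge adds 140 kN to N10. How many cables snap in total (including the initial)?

3

Round 1 — N10 at 150 > 100. N10 snaps.
  N10 sheds 150 kN to N11, N20, N25: 50 each.
    N11: 60+50 = 110 > 100
    N20: 70+50 = 120 > 110
    N25: 110+50 = 160 ≤ 160
Round 2 — N11, N20 snap.
  N11 sheds 110 kN: no online neighbours, lost.
  N20 sheds 120 kN: no online neighbours, lost.
No further breaks.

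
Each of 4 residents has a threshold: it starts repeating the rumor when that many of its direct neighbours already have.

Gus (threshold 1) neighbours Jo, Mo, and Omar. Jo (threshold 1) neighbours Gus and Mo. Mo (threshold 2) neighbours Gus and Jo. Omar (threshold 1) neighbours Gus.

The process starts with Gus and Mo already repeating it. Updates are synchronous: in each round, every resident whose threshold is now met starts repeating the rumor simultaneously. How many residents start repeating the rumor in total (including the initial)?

4

Round 1 — Gus, Mo start repeating the rumor (initial).
Round 2 — checking thresholds:
  Jo: 2 of 2 neighbours ≥ 1, starts repeating the rumor.
  Omar: 1 of 1 neighbours ≥ 1, starts repeating the rumor.
Round 3 — no new spreads; cascade stops.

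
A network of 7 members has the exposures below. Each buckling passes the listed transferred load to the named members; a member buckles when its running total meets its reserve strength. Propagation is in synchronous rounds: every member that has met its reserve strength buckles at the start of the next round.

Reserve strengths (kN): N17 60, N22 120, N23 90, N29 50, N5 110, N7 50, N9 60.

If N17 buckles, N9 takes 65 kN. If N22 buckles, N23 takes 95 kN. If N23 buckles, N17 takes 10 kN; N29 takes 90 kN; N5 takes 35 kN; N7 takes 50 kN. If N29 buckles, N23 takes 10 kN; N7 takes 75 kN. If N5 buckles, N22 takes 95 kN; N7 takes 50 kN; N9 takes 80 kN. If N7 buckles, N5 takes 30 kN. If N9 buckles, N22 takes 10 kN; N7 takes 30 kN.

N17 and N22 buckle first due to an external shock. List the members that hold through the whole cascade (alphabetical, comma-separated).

N5

Round 1 — N17, N22 buckle (initial).
  N23: +95 → 95 ≥ 90
  N9: +65 → 65 ≥ 60
Round 2 — N23, N9 buckle.
  N29: +90 → 90 ≥ 50
  N5: +35 → 35 < 110
  N7: +50+30 → 80 ≥ 50
Round 3 — N29, N7 buckle.
  N5: +30 → 65 < 110
No further bucklings.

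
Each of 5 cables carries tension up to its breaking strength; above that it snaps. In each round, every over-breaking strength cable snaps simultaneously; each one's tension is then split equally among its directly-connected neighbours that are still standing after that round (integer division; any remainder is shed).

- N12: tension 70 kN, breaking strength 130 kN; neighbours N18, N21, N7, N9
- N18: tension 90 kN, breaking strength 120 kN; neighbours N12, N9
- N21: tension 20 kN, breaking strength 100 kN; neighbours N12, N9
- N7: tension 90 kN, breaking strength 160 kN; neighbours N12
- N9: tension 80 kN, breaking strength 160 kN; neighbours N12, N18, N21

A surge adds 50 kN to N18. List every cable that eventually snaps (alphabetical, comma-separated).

N12, N18, N21, N9

Round 1 — N18 at 140 > 120. N18 snaps.
  N18 sheds 140 kN to N12, N9: 70 each.
    N12: 70+70 = 140 > 130
    N9: 80+70 = 150 ≤ 160
Round 2 — N12 snaps.
  N12 sheds 140 kN to N21, N7, N9: 46 each (2 lost).
    N21: 20+46 = 66 ≤ 100
    N7: 90+46 = 136 ≤ 160
    N9: 150+46 = 196 > 160
Round 3 — N9 snaps.
  N9 sheds 196 kN to N21: 196 each.
    N21: 66+196 = 262 > 100
Round 4 — N21 snaps.
  N21 sheds 262 kN: no online neighbours, lost.
No further breaks.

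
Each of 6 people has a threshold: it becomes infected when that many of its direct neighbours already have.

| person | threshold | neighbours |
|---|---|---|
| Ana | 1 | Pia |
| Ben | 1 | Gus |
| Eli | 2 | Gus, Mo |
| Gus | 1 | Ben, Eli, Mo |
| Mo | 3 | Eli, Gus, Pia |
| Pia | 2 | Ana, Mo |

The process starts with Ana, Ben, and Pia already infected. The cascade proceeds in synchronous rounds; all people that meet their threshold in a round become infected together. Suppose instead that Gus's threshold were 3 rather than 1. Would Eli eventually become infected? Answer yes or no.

no

With Gus's threshold at 3:
Round 1 — Ana, Ben, Pia become infected (initial).
Round 2 — no new infections; cascade stops.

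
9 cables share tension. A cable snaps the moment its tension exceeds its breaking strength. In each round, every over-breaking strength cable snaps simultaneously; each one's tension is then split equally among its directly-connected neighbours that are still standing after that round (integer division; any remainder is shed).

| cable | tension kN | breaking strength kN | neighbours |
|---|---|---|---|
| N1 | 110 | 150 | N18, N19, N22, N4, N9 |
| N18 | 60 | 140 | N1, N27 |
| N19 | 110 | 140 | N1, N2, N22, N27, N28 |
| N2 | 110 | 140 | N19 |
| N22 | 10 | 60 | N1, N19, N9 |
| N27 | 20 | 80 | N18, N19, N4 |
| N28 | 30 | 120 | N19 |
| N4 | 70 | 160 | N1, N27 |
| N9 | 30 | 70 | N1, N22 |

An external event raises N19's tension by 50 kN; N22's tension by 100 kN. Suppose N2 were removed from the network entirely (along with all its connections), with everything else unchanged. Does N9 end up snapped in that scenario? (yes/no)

With N2 removed:
Round 1 — N19 at 160 > 140; N22 at 110 > 60. N19, N22 snap.
  N19 sheds 160 kN to N1, N27, N28: 53 each (1 lost).
    N1: 110+53 = 163 > 150
    N27: 20+53 = 73 ≤ 80
    N28: 30+53 = 83 ≤ 120
  N22 sheds 110 kN to N1, N9: 55 each.
    N1: 163+55 = 218 > 150
    N9: 30+55 = 85 > 70
Round 2 — N1, N9 snap.
  N1 sheds 218 kN to N18, N4: 109 each.
    N18: 60+109 = 169 > 140
    N4: 70+109 = 179 > 160
  N9 sheds 85 kN: no online neighbours, lost.
Round 3 — N18, N4 snap.
  N18 sheds 169 kN to N27: 169 each.
    N27: 73+169 = 242 > 80
  N4 sheds 179 kN to N27: 179 each.
    N27: 242+179 = 421 > 80
Round 4 — N27 snaps.
  N27 sheds 421 kN: no online neighbours, lost.
No further breaks.

yes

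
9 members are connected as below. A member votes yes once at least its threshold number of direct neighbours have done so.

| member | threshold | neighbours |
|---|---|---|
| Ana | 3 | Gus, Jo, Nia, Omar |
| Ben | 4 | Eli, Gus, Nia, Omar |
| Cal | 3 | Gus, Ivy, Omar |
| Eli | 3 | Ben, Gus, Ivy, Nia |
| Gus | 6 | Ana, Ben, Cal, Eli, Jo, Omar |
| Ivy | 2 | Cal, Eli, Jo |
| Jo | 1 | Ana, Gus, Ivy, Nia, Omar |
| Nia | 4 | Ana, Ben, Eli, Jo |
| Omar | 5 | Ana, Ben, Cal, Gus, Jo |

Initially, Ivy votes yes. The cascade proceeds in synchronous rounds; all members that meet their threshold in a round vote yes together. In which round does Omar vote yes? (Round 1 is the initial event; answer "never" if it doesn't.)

Round 1 — Ivy votes yes (initial).
Round 2 — checking thresholds:
  Cal: 1 of 3 neighbours < 3, not yet.
  Eli: 1 of 4 neighbours < 3, not yet.
  Jo: 1 of 5 neighbours ≥ 1, votes yes.
Round 3 — no new yes votes; cascade stops.

never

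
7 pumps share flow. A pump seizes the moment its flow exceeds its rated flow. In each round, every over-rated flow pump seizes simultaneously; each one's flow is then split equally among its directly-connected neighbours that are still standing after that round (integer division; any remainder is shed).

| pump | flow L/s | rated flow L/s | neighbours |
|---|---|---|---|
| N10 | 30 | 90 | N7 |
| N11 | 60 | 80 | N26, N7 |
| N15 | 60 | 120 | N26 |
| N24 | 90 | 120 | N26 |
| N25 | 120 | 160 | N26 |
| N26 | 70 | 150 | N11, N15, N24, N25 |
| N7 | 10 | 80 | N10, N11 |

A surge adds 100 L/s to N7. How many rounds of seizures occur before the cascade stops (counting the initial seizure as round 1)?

Round 1 — N7 at 110 > 80. N7 seizes.
  N7 sheds 110 L/s to N10, N11: 55 each.
    N10: 30+55 = 85 ≤ 90
    N11: 60+55 = 115 > 80
Round 2 — N11 seizes.
  N11 sheds 115 L/s to N26: 115 each.
    N26: 70+115 = 185 > 150
Round 3 — N26 seizes.
  N26 sheds 185 L/s to N15, N24, N25: 61 each (2 lost).
    N15: 60+61 = 121 > 120
    N24: 90+61 = 151 > 120
    N25: 120+61 = 181 > 160
Round 4 — N15, N24, N25 seize.
  N15 sheds 121 L/s: no online neighbours, lost.
  N24 sheds 151 L/s: no online neighbours, lost.
  N25 sheds 181 L/s: no online neighbours, lost.
No further seizures.

4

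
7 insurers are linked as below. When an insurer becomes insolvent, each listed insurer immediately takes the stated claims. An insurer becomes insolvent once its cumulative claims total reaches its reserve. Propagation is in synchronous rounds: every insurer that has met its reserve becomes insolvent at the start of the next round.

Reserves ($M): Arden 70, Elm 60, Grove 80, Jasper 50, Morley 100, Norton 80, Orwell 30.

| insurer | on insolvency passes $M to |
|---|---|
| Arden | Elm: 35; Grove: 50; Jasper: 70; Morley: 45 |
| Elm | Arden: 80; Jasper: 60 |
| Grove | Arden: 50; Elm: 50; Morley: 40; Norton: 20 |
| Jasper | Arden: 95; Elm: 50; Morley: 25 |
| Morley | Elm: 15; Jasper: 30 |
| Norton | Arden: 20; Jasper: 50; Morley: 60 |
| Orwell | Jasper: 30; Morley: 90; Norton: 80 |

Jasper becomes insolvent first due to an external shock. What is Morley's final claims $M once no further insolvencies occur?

Round 1 — Jasper becomes insolvent (initial).
  Arden: +95 → 95 ≥ 70
  Elm: +50 → 50 < 60
  Morley: +25 → 25 < 100
Round 2 — Arden becomes insolvent.
  Elm: +35 → 85 ≥ 60
  Grove: +50 → 50 < 80
  Morley: +45 → 70 < 100
Round 3 — Elm becomes insolvent.
No further insolvencies.

70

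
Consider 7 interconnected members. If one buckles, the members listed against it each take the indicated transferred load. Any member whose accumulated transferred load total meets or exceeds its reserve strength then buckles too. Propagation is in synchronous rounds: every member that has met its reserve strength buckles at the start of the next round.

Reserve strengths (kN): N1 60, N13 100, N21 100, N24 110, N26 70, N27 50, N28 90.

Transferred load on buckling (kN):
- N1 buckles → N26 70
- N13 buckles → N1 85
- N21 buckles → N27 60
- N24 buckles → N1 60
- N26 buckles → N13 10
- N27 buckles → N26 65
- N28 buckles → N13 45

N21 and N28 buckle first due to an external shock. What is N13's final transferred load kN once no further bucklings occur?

45

Round 1 — N21, N28 buckle (initial).
  N13: +45 → 45 < 100
  N27: +60 → 60 ≥ 50
Round 2 — N27 buckles.
  N26: +65 → 65 < 70
No further bucklings.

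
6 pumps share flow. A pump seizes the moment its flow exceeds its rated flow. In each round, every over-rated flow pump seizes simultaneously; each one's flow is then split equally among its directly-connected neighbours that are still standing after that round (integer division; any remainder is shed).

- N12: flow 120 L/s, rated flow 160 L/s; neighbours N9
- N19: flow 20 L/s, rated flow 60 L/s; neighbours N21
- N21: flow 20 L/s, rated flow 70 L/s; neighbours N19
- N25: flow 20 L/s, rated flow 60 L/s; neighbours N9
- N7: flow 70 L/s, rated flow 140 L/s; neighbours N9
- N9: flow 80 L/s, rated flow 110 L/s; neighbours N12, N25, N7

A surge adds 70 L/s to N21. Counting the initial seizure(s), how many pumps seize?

2

Round 1 — N21 at 90 > 70. N21 seizes.
  N21 sheds 90 L/s to N19: 90 each.
    N19: 20+90 = 110 > 60
Round 2 — N19 seizes.
  N19 sheds 110 L/s: no online neighbours, lost.
No further seizures.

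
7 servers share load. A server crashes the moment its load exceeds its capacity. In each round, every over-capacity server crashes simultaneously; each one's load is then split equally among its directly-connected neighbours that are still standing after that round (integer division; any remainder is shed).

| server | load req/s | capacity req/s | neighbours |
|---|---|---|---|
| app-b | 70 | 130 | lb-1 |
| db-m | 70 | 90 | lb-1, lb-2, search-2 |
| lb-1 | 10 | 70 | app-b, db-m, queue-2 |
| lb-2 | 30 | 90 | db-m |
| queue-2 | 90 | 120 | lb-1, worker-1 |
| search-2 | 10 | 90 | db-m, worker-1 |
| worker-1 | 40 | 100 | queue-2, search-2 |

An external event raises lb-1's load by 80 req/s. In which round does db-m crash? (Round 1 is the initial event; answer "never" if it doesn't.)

Round 1 — lb-1 at 90 > 70. lb-1 crashes.
  lb-1 sheds 90 req/s to app-b, db-m, queue-2: 30 each.
    app-b: 70+30 = 100 ≤ 130
    db-m: 70+30 = 100 > 90
    queue-2: 90+30 = 120 ≤ 120
Round 2 — db-m crashes.
  db-m sheds 100 req/s to lb-2, search-2: 50 each.
    lb-2: 30+50 = 80 ≤ 90
    search-2: 10+50 = 60 ≤ 90
No further crashes.

2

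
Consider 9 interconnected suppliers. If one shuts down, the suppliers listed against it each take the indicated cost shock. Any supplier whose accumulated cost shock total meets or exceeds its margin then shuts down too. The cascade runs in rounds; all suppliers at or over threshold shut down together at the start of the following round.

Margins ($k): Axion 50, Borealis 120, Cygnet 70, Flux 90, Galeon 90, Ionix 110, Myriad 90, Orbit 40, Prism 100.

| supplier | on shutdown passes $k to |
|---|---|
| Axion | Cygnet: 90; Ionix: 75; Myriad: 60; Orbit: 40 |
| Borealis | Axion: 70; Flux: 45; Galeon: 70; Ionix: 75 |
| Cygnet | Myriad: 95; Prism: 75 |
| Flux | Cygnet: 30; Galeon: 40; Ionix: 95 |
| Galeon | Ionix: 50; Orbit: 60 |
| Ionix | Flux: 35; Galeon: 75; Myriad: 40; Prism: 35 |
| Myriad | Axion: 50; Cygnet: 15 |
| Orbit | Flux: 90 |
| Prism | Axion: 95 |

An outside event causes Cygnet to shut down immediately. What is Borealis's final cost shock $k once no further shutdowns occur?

Round 1 — Cygnet shuts down (initial).
  Myriad: +95 → 95 ≥ 90
  Prism: +75 → 75 < 100
Round 2 — Myriad shuts down.
  Axion: +50 → 50 ≥ 50
Round 3 — Axion shuts down.
  Ionix: +75 → 75 < 110
  Orbit: +40 → 40 ≥ 40
Round 4 — Orbit shuts down.
  Flux: +90 → 90 ≥ 90
Round 5 — Flux shuts down.
  Galeon: +40 → 40 < 90
  Ionix: +95 → 170 ≥ 110
Round 6 — Ionix shuts down.
  Galeon: +75 → 115 ≥ 90
  Prism: +35 → 110 ≥ 100
Round 7 — Galeon, Prism shut down.
No further shutdowns.

0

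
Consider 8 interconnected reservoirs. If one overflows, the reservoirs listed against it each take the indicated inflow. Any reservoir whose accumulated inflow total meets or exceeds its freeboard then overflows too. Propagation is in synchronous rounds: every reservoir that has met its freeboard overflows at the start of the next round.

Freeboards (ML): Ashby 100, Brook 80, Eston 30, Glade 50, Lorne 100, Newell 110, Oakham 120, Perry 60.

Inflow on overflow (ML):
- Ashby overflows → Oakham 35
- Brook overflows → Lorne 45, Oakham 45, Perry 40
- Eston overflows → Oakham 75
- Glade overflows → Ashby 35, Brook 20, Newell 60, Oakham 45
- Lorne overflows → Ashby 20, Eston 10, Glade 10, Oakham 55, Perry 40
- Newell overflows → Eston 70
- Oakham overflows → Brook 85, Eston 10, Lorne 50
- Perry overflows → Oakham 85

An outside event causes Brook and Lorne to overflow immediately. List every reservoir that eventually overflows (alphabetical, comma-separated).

Brook, Lorne, Oakham, Perry

Round 1 — Brook, Lorne overflow (initial).
  Ashby: +20 → 20 < 100
  Eston: +10 → 10 < 30
  Glade: +10 → 10 < 50
  Oakham: +45+55 → 100 < 120
  Perry: +40+40 → 80 ≥ 60
Round 2 — Perry overflows.
  Oakham: +85 → 185 ≥ 120
Round 3 — Oakham overflows.
  Eston: +10 → 20 < 30
No further overflows.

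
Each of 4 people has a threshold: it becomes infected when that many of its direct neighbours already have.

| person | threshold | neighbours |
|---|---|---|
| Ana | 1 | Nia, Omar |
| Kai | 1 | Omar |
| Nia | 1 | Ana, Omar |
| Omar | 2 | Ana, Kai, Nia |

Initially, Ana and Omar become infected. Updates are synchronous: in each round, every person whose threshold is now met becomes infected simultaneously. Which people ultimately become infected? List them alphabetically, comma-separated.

Ana, Kai, Nia, Omar

Round 1 — Ana, Omar become infected (initial).
Round 2 — checking thresholds:
  Kai: 1 of 1 neighbours ≥ 1, becomes infected.
  Nia: 2 of 2 neighbours ≥ 1, becomes infected.
Round 3 — no new infections; cascade stops.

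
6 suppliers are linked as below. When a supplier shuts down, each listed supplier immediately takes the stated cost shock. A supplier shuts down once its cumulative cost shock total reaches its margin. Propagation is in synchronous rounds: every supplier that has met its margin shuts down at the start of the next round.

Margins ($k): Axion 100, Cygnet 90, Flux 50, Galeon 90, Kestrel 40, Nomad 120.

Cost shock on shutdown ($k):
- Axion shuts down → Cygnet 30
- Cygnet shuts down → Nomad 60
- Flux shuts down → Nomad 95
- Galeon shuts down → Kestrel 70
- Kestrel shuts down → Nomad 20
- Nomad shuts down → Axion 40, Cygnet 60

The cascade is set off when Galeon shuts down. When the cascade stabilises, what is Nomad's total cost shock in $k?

20

Round 1 — Galeon shuts down (initial).
  Kestrel: +70 → 70 ≥ 40
Round 2 — Kestrel shuts down.
  Nomad: +20 → 20 < 120
No further shutdowns.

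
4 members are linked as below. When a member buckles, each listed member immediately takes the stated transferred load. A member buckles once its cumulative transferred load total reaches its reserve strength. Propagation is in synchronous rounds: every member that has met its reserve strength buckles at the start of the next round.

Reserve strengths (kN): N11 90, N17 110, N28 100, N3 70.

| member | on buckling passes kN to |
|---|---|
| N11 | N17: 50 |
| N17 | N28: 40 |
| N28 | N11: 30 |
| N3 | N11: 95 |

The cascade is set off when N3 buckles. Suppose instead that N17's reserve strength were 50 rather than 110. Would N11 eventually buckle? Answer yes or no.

yes

With N17's reserve strength at 50:
Round 1 — N3 buckles (initial).
  N11: +95 → 95 ≥ 90
Round 2 — N11 buckles.
  N17: +50 → 50 ≥ 50
Round 3 — N17 buckles.
  N28: +40 → 40 < 100
No further bucklings.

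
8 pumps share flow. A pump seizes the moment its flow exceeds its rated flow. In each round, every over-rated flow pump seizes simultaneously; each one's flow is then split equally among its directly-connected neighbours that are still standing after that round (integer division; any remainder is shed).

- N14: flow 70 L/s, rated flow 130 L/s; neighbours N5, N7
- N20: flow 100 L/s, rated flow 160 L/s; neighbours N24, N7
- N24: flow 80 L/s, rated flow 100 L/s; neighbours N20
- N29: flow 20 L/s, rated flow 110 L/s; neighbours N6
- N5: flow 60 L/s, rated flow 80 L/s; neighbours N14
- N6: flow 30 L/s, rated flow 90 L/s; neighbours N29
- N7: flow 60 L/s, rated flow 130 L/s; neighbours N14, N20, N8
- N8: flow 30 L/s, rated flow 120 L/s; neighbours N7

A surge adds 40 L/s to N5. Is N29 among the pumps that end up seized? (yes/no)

Round 1 — N5 at 100 > 80. N5 seizes.
  N5 sheds 100 L/s to N14: 100 each.
    N14: 70+100 = 170 > 130
Round 2 — N14 seizes.
  N14 sheds 170 L/s to N7: 170 each.
    N7: 60+170 = 230 > 130
Round 3 — N7 seizes.
  N7 sheds 230 L/s to N20, N8: 115 each.
    N20: 100+115 = 215 > 160
    N8: 30+115 = 145 > 120
Round 4 — N20, N8 seize.
  N20 sheds 215 L/s to N24: 215 each.
    N24: 80+215 = 295 > 100
  N8 sheds 145 L/s: no online neighbours, lost.
Round 5 — N24 seizes.
  N24 sheds 295 L/s: no online neighbours, lost.
No further seizures.

no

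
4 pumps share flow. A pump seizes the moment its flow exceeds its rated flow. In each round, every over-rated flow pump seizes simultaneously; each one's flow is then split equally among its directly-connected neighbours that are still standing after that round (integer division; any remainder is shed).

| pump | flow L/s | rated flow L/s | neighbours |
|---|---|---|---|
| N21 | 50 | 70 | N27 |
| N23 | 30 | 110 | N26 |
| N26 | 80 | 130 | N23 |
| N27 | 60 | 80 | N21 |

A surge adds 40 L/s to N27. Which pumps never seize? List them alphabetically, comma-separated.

N23, N26

Round 1 — N27 at 100 > 80. N27 seizes.
  N27 sheds 100 L/s to N21: 100 each.
    N21: 50+100 = 150 > 70
Round 2 — N21 seizes.
  N21 sheds 150 L/s: no online neighbours, lost.
No further seizures.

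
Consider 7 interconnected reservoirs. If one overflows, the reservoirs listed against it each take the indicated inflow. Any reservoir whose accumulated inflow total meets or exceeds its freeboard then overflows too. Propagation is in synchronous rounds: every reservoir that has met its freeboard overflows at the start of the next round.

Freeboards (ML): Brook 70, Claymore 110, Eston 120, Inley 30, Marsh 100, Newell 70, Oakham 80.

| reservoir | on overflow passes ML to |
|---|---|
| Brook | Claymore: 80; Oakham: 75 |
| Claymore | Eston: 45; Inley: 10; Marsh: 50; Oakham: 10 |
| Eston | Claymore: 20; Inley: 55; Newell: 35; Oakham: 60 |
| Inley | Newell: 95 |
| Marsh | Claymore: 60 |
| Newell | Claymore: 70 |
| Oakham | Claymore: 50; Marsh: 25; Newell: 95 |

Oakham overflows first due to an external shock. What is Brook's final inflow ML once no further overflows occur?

Round 1 — Oakham overflows (initial).
  Claymore: +50 → 50 < 110
  Marsh: +25 → 25 < 100
  Newell: +95 → 95 ≥ 70
Round 2 — Newell overflows.
  Claymore: +70 → 120 ≥ 110
Round 3 — Claymore overflows.
  Eston: +45 → 45 < 120
  Inley: +10 → 10 < 30
  Marsh: +50 → 75 < 100
No further overflows.

0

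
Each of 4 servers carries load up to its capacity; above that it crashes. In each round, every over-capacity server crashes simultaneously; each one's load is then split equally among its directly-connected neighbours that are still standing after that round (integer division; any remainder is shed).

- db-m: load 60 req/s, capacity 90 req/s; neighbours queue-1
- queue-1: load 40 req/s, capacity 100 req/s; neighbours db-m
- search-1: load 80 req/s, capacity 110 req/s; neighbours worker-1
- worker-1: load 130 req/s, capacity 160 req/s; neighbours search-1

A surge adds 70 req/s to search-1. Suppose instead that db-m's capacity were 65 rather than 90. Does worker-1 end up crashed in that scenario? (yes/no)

With db-m's capacity at 65:
Round 1 — search-1 at 150 > 110. search-1 crashes.
  search-1 sheds 150 req/s to worker-1: 150 each.
    worker-1: 130+150 = 280 > 160
Round 2 — worker-1 crashes.
  worker-1 sheds 280 req/s: no online neighbours, lost.
No further crashes.

yes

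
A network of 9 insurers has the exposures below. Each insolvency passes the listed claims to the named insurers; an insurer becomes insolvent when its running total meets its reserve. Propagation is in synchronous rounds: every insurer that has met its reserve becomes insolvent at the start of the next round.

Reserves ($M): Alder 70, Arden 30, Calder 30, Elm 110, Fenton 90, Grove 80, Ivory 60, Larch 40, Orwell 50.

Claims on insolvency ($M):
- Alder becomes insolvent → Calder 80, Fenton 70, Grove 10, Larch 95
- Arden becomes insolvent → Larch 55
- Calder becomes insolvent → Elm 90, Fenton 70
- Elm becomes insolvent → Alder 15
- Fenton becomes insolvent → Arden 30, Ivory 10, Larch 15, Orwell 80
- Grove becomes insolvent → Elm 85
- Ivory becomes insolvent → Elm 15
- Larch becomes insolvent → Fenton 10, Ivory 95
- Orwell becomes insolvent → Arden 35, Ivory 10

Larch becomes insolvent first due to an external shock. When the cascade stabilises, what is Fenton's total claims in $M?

Round 1 — Larch becomes insolvent (initial).
  Fenton: +10 → 10 < 90
  Ivory: +95 → 95 ≥ 60
Round 2 — Ivory becomes insolvent.
  Elm: +15 → 15 < 110
No further insolvencies.

10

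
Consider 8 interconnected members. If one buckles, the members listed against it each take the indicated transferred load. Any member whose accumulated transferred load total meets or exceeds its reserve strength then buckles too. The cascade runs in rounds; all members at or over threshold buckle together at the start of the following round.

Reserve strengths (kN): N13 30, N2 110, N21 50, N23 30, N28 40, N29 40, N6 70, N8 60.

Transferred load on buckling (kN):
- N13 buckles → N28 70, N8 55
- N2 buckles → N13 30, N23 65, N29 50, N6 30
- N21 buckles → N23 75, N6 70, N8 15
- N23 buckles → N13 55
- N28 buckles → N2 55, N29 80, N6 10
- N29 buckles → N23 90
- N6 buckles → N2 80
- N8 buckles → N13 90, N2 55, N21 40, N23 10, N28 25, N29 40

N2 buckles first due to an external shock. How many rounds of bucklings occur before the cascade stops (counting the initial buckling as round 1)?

3

Round 1 — N2 buckles (initial).
  N13: +30 → 30 ≥ 30
  N23: +65 → 65 ≥ 30
  N29: +50 → 50 ≥ 40
  N6: +30 → 30 < 70
Round 2 — N13, N23, N29 buckle.
  N28: +70 → 70 ≥ 40
  N8: +55 → 55 < 60
Round 3 — N28 buckles.
  N6: +10 → 40 < 70
No further bucklings.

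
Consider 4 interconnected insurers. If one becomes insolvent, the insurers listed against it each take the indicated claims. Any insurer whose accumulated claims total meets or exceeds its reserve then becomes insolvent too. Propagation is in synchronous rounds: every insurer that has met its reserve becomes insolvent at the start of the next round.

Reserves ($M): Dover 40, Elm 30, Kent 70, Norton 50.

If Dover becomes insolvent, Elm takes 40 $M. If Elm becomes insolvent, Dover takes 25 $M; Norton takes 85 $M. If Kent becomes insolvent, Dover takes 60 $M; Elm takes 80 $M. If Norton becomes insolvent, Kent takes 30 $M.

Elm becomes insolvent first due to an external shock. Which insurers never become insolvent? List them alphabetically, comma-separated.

Dover, Kent

Round 1 — Elm becomes insolvent (initial).
  Dover: +25 → 25 < 40
  Norton: +85 → 85 ≥ 50
Round 2 — Norton becomes insolvent.
  Kent: +30 → 30 < 70
No further insolvencies.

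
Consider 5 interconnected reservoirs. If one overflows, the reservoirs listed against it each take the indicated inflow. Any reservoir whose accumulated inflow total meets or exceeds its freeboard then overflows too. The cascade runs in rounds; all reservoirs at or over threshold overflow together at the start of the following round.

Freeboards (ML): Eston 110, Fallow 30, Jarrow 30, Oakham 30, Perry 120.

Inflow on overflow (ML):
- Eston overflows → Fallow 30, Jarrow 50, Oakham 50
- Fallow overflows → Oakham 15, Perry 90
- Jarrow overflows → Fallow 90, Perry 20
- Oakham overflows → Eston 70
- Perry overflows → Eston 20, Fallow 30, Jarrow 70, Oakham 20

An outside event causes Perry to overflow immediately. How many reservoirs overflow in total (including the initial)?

4

Round 1 — Perry overflows (initial).
  Eston: +20 → 20 < 110
  Fallow: +30 → 30 ≥ 30
  Jarrow: +70 → 70 ≥ 30
  Oakham: +20 → 20 < 30
Round 2 — Fallow, Jarrow overflow.
  Oakham: +15 → 35 ≥ 30
Round 3 — Oakham overflows.
  Eston: +70 → 90 < 110
No further overflows.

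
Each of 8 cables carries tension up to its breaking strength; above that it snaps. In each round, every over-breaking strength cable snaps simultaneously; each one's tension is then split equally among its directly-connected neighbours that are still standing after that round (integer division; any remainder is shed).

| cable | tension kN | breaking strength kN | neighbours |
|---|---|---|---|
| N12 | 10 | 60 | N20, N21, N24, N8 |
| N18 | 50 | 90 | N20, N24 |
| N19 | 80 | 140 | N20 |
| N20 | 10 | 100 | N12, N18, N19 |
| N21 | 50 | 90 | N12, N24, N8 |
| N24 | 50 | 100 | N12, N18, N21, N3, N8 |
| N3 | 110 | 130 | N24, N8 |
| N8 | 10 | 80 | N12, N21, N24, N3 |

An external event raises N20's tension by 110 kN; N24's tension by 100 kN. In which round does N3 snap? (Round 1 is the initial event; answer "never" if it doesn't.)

Round 1 — N20 at 120 > 100; N24 at 150 > 100. N20, N24 snap.
  N20 sheds 120 kN to N12, N18, N19: 40 each.
    N12: 10+40 = 50 ≤ 60
    N18: 50+40 = 90 ≤ 90
    N19: 80+40 = 120 ≤ 140
  N24 sheds 150 kN to N12, N18, N21, N3, N8: 30 each.
    N12: 50+30 = 80 > 60
    N18: 90+30 = 120 > 90
    N21: 50+30 = 80 ≤ 90
    N3: 110+30 = 140 > 130
    N8: 10+30 = 40 ≤ 80
Round 2 — N12, N18, N3 snap.
  N12 sheds 80 kN to N21, N8: 40 each.
    N21: 80+40 = 120 > 90
    N8: 40+40 = 80 ≤ 80
  N18 sheds 120 kN: no online neighbours, lost.
  N3 sheds 140 kN to N8: 140 each.
    N8: 80+140 = 220 > 80
Round 3 — N21, N8 snap.
  N21 sheds 120 kN: no online neighbours, lost.
  N8 sheds 220 kN: no online neighbours, lost.
No further breaks.

2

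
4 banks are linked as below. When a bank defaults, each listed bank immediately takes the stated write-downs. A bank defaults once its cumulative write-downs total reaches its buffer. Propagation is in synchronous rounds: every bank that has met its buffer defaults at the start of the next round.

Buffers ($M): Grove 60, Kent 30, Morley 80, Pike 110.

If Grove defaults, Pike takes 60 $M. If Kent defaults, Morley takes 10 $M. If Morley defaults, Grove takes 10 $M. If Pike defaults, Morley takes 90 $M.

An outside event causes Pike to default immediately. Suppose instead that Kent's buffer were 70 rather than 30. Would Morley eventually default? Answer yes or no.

With Kent's buffer at 70:
Round 1 — Pike defaults (initial).
  Morley: +90 → 90 ≥ 80
Round 2 — Morley defaults.
  Grove: +10 → 10 < 60
No further defaults.

yes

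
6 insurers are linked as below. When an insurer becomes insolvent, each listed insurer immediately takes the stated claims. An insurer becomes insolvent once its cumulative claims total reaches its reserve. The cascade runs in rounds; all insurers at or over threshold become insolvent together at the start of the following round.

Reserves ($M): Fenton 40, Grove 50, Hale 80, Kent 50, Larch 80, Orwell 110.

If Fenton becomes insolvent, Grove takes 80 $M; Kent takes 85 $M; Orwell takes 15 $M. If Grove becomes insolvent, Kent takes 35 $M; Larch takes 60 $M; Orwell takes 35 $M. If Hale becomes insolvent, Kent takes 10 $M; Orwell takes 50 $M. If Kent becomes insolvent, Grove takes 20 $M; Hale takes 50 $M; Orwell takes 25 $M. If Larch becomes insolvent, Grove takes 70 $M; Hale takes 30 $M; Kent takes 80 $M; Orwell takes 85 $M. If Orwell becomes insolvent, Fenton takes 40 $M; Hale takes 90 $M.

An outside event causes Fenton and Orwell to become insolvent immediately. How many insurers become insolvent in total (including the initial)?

5

Round 1 — Fenton, Orwell become insolvent (initial).
  Grove: +80 → 80 ≥ 50
  Hale: +90 → 90 ≥ 80
  Kent: +85 → 85 ≥ 50
Round 2 — Grove, Hale, Kent become insolvent.
  Larch: +60 → 60 < 80
No further insolvencies.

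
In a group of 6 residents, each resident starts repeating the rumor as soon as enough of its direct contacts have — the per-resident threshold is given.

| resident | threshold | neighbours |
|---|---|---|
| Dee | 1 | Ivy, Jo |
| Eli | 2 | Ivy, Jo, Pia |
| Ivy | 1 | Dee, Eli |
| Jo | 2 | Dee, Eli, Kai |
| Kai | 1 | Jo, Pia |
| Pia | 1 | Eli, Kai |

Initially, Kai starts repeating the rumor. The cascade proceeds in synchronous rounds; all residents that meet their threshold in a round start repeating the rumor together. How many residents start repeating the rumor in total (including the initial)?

Round 1 — Kai starts repeating the rumor (initial).
Round 2 — checking thresholds:
  Jo: 1 of 3 neighbours < 2, not yet.
  Pia: 1 of 2 neighbours ≥ 1, starts repeating the rumor.
Round 3 — no new spreads; cascade stops.

2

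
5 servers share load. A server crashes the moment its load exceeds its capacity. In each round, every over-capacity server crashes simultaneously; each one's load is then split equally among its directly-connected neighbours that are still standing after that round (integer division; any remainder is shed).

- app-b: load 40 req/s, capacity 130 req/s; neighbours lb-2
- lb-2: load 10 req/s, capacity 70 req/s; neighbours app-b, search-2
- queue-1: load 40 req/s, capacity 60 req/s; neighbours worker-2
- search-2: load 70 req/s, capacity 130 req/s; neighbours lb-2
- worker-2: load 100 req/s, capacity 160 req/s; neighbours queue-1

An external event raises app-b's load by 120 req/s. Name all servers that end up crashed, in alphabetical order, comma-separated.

Round 1 — app-b at 160 > 130. app-b crashes.
  app-b sheds 160 req/s to lb-2: 160 each.
    lb-2: 10+160 = 170 > 70
Round 2 — lb-2 crashes.
  lb-2 sheds 170 req/s to search-2: 170 each.
    search-2: 70+170 = 240 > 130
Round 3 — search-2 crashes.
  search-2 sheds 240 req/s: no online neighbours, lost.
No further crashes.

app-b, lb-2, search-2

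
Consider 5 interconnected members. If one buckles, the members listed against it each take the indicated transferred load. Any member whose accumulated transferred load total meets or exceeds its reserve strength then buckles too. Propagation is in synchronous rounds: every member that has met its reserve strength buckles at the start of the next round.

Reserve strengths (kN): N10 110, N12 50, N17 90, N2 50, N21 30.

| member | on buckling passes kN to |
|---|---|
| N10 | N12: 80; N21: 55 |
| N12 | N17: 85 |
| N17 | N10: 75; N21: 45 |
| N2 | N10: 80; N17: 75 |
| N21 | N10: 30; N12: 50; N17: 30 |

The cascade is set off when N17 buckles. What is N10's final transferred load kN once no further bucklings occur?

105

Round 1 — N17 buckles (initial).
  N10: +75 → 75 < 110
  N21: +45 → 45 ≥ 30
Round 2 — N21 buckles.
  N10: +30 → 105 < 110
  N12: +50 → 50 ≥ 50
Round 3 — N12 buckles.
No further bucklings.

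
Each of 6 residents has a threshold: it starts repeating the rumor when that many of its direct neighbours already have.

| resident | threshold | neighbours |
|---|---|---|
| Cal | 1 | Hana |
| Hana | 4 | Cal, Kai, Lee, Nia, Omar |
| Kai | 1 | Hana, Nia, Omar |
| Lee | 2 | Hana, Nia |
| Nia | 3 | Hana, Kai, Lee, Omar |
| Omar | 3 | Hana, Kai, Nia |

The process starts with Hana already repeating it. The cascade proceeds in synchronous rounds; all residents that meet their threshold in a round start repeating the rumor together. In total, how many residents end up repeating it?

Round 1 — Hana starts repeating the rumor (initial).
Round 2 — checking thresholds:
  Cal: 1 of 1 neighbours ≥ 1, starts repeating the rumor.
  Kai: 1 of 3 neighbours ≥ 1, starts repeating the rumor.
  Lee: 1 of 2 neighbours < 2, holds.
  Nia: 1 of 4 neighbours < 3, holds.
  Omar: 1 of 3 neighbours < 3, holds.
Round 3 — no new spreads; cascade stops.

3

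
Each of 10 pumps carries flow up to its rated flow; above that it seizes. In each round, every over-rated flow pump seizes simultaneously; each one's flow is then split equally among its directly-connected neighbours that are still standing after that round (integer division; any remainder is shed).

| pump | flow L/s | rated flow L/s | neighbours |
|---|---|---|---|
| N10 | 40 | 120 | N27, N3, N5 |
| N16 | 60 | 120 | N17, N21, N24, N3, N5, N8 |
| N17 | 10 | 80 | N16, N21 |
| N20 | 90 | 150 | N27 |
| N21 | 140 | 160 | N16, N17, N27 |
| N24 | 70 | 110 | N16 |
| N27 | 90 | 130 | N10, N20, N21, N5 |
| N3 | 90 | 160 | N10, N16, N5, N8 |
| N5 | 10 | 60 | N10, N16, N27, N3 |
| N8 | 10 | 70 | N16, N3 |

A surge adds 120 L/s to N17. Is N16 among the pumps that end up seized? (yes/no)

Round 1 — N17 at 130 > 80. N17 seizes.
  N17 sheds 130 L/s to N16, N21: 65 each.
    N16: 60+65 = 125 > 120
    N21: 140+65 = 205 > 160
Round 2 — N16, N21 seize.
  N16 sheds 125 L/s to N24, N3, N5, N8: 31 each (1 lost).
    N24: 70+31 = 101 ≤ 110
    N3: 90+31 = 121 ≤ 160
    N5: 10+31 = 41 ≤ 60
    N8: 10+31 = 41 ≤ 70
  N21 sheds 205 L/s to N27: 205 each.
    N27: 90+205 = 295 > 130
Round 3 — N27 seizes.
  N27 sheds 295 L/s to N10, N20, N5: 98 each (1 lost).
    N10: 40+98 = 138 > 120
    N20: 90+98 = 188 > 150
    N5: 41+98 = 139 > 60
Round 4 — N10, N20, N5 seize.
  N10 sheds 138 L/s to N3: 138 each.
    N3: 121+138 = 259 > 160
  N20 sheds 188 L/s: no online neighbours, lost.
  N5 sheds 139 L/s to N3: 139 each.
    N3: 259+139 = 398 > 160
Round 5 — N3 seizes.
  N3 sheds 398 L/s to N8: 398 each.
    N8: 41+398 = 439 > 70
Round 6 — N8 seizes.
  N8 sheds 439 L/s: no online neighbours, lost.
No further seizures.

yes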